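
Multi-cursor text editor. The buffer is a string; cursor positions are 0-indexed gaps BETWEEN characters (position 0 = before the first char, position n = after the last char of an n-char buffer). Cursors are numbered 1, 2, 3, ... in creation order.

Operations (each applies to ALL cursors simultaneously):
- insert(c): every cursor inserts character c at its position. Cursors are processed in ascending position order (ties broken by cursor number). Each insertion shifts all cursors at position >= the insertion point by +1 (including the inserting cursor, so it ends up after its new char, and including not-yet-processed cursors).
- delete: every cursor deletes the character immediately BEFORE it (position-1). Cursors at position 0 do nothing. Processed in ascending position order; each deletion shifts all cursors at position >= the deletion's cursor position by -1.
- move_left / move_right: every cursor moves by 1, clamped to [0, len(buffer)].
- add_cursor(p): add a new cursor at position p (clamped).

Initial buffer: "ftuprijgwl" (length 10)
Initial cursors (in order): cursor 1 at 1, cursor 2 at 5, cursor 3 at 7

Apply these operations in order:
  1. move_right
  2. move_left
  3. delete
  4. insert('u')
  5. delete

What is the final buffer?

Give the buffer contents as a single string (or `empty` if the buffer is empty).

After op 1 (move_right): buffer="ftuprijgwl" (len 10), cursors c1@2 c2@6 c3@8, authorship ..........
After op 2 (move_left): buffer="ftuprijgwl" (len 10), cursors c1@1 c2@5 c3@7, authorship ..........
After op 3 (delete): buffer="tupigwl" (len 7), cursors c1@0 c2@3 c3@4, authorship .......
After op 4 (insert('u')): buffer="utupuiugwl" (len 10), cursors c1@1 c2@5 c3@7, authorship 1...2.3...
After op 5 (delete): buffer="tupigwl" (len 7), cursors c1@0 c2@3 c3@4, authorship .......

Answer: tupigwl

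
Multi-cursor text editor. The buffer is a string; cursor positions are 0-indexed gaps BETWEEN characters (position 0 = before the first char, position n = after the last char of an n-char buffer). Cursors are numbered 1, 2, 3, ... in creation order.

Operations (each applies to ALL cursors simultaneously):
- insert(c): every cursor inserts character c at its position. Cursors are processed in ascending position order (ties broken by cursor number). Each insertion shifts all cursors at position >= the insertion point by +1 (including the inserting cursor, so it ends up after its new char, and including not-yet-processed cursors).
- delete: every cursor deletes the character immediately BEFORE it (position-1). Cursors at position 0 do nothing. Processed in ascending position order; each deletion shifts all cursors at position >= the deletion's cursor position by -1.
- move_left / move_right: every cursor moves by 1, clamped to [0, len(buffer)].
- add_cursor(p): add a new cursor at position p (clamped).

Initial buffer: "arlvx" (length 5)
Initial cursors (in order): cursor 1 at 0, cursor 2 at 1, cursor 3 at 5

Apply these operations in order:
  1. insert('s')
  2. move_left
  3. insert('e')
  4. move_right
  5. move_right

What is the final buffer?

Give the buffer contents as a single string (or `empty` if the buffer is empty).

After op 1 (insert('s')): buffer="sasrlvxs" (len 8), cursors c1@1 c2@3 c3@8, authorship 1.2....3
After op 2 (move_left): buffer="sasrlvxs" (len 8), cursors c1@0 c2@2 c3@7, authorship 1.2....3
After op 3 (insert('e')): buffer="esaesrlvxes" (len 11), cursors c1@1 c2@4 c3@10, authorship 11.22....33
After op 4 (move_right): buffer="esaesrlvxes" (len 11), cursors c1@2 c2@5 c3@11, authorship 11.22....33
After op 5 (move_right): buffer="esaesrlvxes" (len 11), cursors c1@3 c2@6 c3@11, authorship 11.22....33

Answer: esaesrlvxes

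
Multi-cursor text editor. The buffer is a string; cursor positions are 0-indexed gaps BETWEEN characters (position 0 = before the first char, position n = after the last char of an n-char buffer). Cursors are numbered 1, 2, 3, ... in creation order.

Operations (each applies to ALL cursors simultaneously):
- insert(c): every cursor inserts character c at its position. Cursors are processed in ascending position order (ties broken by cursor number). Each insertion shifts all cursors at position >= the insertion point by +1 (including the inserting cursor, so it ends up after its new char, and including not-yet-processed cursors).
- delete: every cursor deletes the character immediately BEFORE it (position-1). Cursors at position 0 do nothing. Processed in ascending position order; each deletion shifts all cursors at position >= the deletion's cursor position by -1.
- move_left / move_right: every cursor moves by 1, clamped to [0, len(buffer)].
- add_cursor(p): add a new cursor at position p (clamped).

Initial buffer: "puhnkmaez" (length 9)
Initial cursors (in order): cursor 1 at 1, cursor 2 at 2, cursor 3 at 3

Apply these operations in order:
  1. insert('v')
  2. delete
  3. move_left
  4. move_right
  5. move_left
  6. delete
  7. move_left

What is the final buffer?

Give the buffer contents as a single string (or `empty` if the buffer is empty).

Answer: hnkmaez

Derivation:
After op 1 (insert('v')): buffer="pvuvhvnkmaez" (len 12), cursors c1@2 c2@4 c3@6, authorship .1.2.3......
After op 2 (delete): buffer="puhnkmaez" (len 9), cursors c1@1 c2@2 c3@3, authorship .........
After op 3 (move_left): buffer="puhnkmaez" (len 9), cursors c1@0 c2@1 c3@2, authorship .........
After op 4 (move_right): buffer="puhnkmaez" (len 9), cursors c1@1 c2@2 c3@3, authorship .........
After op 5 (move_left): buffer="puhnkmaez" (len 9), cursors c1@0 c2@1 c3@2, authorship .........
After op 6 (delete): buffer="hnkmaez" (len 7), cursors c1@0 c2@0 c3@0, authorship .......
After op 7 (move_left): buffer="hnkmaez" (len 7), cursors c1@0 c2@0 c3@0, authorship .......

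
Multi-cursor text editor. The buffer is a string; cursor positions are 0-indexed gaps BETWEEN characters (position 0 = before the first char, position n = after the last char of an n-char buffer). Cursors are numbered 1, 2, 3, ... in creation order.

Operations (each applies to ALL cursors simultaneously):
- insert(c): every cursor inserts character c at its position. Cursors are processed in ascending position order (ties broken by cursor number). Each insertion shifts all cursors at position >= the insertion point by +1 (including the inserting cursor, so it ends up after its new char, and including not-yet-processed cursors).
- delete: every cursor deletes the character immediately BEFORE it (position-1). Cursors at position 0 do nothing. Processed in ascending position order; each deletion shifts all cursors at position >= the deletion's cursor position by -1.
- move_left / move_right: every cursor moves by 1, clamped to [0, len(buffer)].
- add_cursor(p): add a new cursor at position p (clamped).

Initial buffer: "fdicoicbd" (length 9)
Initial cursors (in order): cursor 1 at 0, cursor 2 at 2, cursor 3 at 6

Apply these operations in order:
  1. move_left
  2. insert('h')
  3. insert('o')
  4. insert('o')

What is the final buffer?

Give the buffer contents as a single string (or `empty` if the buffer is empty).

After op 1 (move_left): buffer="fdicoicbd" (len 9), cursors c1@0 c2@1 c3@5, authorship .........
After op 2 (insert('h')): buffer="hfhdicohicbd" (len 12), cursors c1@1 c2@3 c3@8, authorship 1.2....3....
After op 3 (insert('o')): buffer="hofhodicohoicbd" (len 15), cursors c1@2 c2@5 c3@11, authorship 11.22....33....
After op 4 (insert('o')): buffer="hoofhoodicohooicbd" (len 18), cursors c1@3 c2@7 c3@14, authorship 111.222....333....

Answer: hoofhoodicohooicbd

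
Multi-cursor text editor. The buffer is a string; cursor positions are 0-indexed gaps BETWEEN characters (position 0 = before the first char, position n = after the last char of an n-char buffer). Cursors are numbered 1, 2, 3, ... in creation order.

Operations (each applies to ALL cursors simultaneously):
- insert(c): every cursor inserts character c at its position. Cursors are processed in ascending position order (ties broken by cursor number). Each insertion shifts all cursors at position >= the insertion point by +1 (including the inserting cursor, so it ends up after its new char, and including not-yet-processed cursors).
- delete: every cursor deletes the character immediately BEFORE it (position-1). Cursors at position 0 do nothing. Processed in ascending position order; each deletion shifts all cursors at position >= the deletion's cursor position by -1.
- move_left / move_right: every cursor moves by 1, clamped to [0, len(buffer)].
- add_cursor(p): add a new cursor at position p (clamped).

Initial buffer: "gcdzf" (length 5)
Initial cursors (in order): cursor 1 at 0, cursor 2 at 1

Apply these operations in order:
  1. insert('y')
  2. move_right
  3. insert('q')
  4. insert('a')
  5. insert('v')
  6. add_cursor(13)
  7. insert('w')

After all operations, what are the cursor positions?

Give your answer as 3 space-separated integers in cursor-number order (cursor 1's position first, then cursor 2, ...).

After op 1 (insert('y')): buffer="ygycdzf" (len 7), cursors c1@1 c2@3, authorship 1.2....
After op 2 (move_right): buffer="ygycdzf" (len 7), cursors c1@2 c2@4, authorship 1.2....
After op 3 (insert('q')): buffer="ygqycqdzf" (len 9), cursors c1@3 c2@6, authorship 1.12.2...
After op 4 (insert('a')): buffer="ygqaycqadzf" (len 11), cursors c1@4 c2@8, authorship 1.112.22...
After op 5 (insert('v')): buffer="ygqavycqavdzf" (len 13), cursors c1@5 c2@10, authorship 1.1112.222...
After op 6 (add_cursor(13)): buffer="ygqavycqavdzf" (len 13), cursors c1@5 c2@10 c3@13, authorship 1.1112.222...
After op 7 (insert('w')): buffer="ygqavwycqavwdzfw" (len 16), cursors c1@6 c2@12 c3@16, authorship 1.11112.2222...3

Answer: 6 12 16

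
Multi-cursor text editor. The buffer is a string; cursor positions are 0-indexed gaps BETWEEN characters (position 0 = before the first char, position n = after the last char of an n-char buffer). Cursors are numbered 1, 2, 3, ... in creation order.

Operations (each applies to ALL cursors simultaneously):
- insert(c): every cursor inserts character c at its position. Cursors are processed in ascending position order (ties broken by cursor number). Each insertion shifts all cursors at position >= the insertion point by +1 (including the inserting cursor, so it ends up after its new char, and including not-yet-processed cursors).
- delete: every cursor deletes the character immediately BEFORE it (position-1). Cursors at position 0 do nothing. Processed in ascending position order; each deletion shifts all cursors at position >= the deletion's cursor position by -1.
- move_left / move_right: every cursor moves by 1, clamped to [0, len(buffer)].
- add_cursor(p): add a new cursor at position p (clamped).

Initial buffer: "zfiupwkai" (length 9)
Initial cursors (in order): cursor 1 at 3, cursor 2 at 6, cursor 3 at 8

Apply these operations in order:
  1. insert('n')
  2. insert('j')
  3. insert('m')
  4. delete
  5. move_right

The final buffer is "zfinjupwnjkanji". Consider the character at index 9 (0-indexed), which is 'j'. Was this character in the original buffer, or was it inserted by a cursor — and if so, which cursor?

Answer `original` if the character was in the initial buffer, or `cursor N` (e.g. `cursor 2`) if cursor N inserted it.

After op 1 (insert('n')): buffer="zfinupwnkani" (len 12), cursors c1@4 c2@8 c3@11, authorship ...1...2..3.
After op 2 (insert('j')): buffer="zfinjupwnjkanji" (len 15), cursors c1@5 c2@10 c3@14, authorship ...11...22..33.
After op 3 (insert('m')): buffer="zfinjmupwnjmkanjmi" (len 18), cursors c1@6 c2@12 c3@17, authorship ...111...222..333.
After op 4 (delete): buffer="zfinjupwnjkanji" (len 15), cursors c1@5 c2@10 c3@14, authorship ...11...22..33.
After op 5 (move_right): buffer="zfinjupwnjkanji" (len 15), cursors c1@6 c2@11 c3@15, authorship ...11...22..33.
Authorship (.=original, N=cursor N): . . . 1 1 . . . 2 2 . . 3 3 .
Index 9: author = 2

Answer: cursor 2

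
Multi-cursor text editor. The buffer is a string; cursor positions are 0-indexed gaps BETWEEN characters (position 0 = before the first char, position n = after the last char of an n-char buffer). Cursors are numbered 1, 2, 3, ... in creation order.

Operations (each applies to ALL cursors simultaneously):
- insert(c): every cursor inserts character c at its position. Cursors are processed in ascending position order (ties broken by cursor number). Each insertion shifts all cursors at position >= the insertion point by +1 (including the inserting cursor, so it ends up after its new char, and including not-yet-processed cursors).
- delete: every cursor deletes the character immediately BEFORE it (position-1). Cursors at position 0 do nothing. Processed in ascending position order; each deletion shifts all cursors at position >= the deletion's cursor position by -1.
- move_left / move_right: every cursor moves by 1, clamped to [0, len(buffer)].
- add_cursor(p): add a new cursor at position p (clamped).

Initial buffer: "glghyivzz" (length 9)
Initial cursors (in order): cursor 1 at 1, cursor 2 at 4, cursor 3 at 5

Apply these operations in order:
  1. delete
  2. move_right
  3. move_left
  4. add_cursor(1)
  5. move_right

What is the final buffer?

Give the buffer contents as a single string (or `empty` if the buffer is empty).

Answer: lgivzz

Derivation:
After op 1 (delete): buffer="lgivzz" (len 6), cursors c1@0 c2@2 c3@2, authorship ......
After op 2 (move_right): buffer="lgivzz" (len 6), cursors c1@1 c2@3 c3@3, authorship ......
After op 3 (move_left): buffer="lgivzz" (len 6), cursors c1@0 c2@2 c3@2, authorship ......
After op 4 (add_cursor(1)): buffer="lgivzz" (len 6), cursors c1@0 c4@1 c2@2 c3@2, authorship ......
After op 5 (move_right): buffer="lgivzz" (len 6), cursors c1@1 c4@2 c2@3 c3@3, authorship ......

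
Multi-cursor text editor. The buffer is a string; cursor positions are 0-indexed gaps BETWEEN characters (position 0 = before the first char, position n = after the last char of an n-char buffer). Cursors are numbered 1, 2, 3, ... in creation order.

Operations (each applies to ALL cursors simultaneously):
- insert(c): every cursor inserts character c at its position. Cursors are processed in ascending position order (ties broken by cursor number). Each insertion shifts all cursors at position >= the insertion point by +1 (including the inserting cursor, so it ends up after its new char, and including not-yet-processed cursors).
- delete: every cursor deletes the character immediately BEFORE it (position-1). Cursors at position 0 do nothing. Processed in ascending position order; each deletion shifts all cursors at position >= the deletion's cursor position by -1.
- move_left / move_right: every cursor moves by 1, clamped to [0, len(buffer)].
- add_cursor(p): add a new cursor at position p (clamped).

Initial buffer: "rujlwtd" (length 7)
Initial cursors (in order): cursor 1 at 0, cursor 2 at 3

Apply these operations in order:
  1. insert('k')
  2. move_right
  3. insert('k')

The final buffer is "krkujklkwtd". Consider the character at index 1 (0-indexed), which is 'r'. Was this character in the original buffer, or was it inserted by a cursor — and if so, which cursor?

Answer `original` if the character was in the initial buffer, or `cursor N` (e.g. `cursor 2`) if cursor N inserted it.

Answer: original

Derivation:
After op 1 (insert('k')): buffer="krujklwtd" (len 9), cursors c1@1 c2@5, authorship 1...2....
After op 2 (move_right): buffer="krujklwtd" (len 9), cursors c1@2 c2@6, authorship 1...2....
After op 3 (insert('k')): buffer="krkujklkwtd" (len 11), cursors c1@3 c2@8, authorship 1.1..2.2...
Authorship (.=original, N=cursor N): 1 . 1 . . 2 . 2 . . .
Index 1: author = original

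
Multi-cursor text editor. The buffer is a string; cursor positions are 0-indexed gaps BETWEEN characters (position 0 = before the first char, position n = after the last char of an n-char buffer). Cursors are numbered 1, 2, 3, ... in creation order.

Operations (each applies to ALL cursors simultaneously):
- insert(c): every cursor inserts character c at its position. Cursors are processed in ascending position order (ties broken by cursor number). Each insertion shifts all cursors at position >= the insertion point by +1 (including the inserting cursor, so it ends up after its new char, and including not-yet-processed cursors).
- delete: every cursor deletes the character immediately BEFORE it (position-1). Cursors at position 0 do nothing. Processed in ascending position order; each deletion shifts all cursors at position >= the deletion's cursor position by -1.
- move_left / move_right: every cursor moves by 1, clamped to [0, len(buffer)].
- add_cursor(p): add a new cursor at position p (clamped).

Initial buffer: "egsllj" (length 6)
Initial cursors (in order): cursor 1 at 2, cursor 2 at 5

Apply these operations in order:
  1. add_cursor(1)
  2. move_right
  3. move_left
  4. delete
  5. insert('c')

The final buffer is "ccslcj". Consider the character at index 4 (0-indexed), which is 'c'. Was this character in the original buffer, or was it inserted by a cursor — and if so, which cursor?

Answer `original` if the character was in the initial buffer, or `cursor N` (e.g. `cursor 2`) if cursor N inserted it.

Answer: cursor 2

Derivation:
After op 1 (add_cursor(1)): buffer="egsllj" (len 6), cursors c3@1 c1@2 c2@5, authorship ......
After op 2 (move_right): buffer="egsllj" (len 6), cursors c3@2 c1@3 c2@6, authorship ......
After op 3 (move_left): buffer="egsllj" (len 6), cursors c3@1 c1@2 c2@5, authorship ......
After op 4 (delete): buffer="slj" (len 3), cursors c1@0 c3@0 c2@2, authorship ...
After op 5 (insert('c')): buffer="ccslcj" (len 6), cursors c1@2 c3@2 c2@5, authorship 13..2.
Authorship (.=original, N=cursor N): 1 3 . . 2 .
Index 4: author = 2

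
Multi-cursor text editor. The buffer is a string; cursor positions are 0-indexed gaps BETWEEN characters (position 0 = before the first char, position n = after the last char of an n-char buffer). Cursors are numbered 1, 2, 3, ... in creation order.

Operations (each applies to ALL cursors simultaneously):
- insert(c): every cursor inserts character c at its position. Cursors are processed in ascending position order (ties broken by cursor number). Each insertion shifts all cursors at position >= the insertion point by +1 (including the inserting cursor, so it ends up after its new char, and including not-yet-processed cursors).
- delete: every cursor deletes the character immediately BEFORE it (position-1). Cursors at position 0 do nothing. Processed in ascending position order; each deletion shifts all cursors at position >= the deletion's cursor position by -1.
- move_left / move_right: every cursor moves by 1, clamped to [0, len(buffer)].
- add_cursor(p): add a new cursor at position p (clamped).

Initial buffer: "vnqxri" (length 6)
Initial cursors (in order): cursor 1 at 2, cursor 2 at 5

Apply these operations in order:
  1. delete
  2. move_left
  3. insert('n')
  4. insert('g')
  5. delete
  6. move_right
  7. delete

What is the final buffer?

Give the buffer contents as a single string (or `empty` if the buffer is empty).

After op 1 (delete): buffer="vqxi" (len 4), cursors c1@1 c2@3, authorship ....
After op 2 (move_left): buffer="vqxi" (len 4), cursors c1@0 c2@2, authorship ....
After op 3 (insert('n')): buffer="nvqnxi" (len 6), cursors c1@1 c2@4, authorship 1..2..
After op 4 (insert('g')): buffer="ngvqngxi" (len 8), cursors c1@2 c2@6, authorship 11..22..
After op 5 (delete): buffer="nvqnxi" (len 6), cursors c1@1 c2@4, authorship 1..2..
After op 6 (move_right): buffer="nvqnxi" (len 6), cursors c1@2 c2@5, authorship 1..2..
After op 7 (delete): buffer="nqni" (len 4), cursors c1@1 c2@3, authorship 1.2.

Answer: nqni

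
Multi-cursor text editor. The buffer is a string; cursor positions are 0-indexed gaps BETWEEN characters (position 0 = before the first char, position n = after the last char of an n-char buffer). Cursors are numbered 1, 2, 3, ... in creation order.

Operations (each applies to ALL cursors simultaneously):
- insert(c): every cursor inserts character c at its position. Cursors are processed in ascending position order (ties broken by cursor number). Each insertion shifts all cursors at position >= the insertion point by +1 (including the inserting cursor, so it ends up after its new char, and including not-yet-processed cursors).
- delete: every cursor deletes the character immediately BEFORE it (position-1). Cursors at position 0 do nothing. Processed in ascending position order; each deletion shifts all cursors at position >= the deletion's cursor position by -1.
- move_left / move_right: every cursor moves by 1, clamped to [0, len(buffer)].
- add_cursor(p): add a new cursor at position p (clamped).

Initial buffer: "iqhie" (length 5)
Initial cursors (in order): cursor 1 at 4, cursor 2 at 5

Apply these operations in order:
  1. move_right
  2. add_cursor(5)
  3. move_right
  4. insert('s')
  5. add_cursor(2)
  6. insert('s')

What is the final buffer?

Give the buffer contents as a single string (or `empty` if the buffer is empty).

After op 1 (move_right): buffer="iqhie" (len 5), cursors c1@5 c2@5, authorship .....
After op 2 (add_cursor(5)): buffer="iqhie" (len 5), cursors c1@5 c2@5 c3@5, authorship .....
After op 3 (move_right): buffer="iqhie" (len 5), cursors c1@5 c2@5 c3@5, authorship .....
After op 4 (insert('s')): buffer="iqhiesss" (len 8), cursors c1@8 c2@8 c3@8, authorship .....123
After op 5 (add_cursor(2)): buffer="iqhiesss" (len 8), cursors c4@2 c1@8 c2@8 c3@8, authorship .....123
After op 6 (insert('s')): buffer="iqshiessssss" (len 12), cursors c4@3 c1@12 c2@12 c3@12, authorship ..4...123123

Answer: iqshiessssss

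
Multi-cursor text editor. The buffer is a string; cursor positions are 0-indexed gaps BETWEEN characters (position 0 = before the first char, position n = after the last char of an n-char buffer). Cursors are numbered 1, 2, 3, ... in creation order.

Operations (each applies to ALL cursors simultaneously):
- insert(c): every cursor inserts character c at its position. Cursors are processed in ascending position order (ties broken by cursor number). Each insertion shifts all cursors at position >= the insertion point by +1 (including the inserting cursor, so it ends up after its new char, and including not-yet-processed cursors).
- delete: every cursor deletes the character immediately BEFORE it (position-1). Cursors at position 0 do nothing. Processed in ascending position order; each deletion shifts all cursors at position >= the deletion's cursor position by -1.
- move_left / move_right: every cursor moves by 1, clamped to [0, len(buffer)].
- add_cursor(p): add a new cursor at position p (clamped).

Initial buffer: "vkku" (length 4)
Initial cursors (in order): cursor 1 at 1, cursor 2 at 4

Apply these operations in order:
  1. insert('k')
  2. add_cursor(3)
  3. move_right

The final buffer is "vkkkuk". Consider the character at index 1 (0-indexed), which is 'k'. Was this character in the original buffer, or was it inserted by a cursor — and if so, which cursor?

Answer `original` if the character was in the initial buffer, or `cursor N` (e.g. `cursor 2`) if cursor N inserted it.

Answer: cursor 1

Derivation:
After op 1 (insert('k')): buffer="vkkkuk" (len 6), cursors c1@2 c2@6, authorship .1...2
After op 2 (add_cursor(3)): buffer="vkkkuk" (len 6), cursors c1@2 c3@3 c2@6, authorship .1...2
After op 3 (move_right): buffer="vkkkuk" (len 6), cursors c1@3 c3@4 c2@6, authorship .1...2
Authorship (.=original, N=cursor N): . 1 . . . 2
Index 1: author = 1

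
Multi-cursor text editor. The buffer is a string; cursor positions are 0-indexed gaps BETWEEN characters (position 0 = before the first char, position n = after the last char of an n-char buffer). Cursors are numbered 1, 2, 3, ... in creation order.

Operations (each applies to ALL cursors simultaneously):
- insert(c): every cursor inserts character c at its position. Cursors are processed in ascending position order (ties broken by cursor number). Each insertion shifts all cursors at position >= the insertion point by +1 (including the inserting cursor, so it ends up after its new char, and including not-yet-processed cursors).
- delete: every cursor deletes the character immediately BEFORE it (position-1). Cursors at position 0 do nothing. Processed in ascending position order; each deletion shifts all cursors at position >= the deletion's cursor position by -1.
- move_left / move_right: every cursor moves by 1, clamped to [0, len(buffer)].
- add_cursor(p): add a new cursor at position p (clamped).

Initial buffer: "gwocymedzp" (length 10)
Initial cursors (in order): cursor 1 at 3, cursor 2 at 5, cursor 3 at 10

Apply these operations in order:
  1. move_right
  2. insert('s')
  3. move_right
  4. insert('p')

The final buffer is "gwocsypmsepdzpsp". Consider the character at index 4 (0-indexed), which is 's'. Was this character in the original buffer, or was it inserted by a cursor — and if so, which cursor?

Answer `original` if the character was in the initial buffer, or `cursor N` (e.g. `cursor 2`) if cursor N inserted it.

After op 1 (move_right): buffer="gwocymedzp" (len 10), cursors c1@4 c2@6 c3@10, authorship ..........
After op 2 (insert('s')): buffer="gwocsymsedzps" (len 13), cursors c1@5 c2@8 c3@13, authorship ....1..2....3
After op 3 (move_right): buffer="gwocsymsedzps" (len 13), cursors c1@6 c2@9 c3@13, authorship ....1..2....3
After op 4 (insert('p')): buffer="gwocsypmsepdzpsp" (len 16), cursors c1@7 c2@11 c3@16, authorship ....1.1.2.2...33
Authorship (.=original, N=cursor N): . . . . 1 . 1 . 2 . 2 . . . 3 3
Index 4: author = 1

Answer: cursor 1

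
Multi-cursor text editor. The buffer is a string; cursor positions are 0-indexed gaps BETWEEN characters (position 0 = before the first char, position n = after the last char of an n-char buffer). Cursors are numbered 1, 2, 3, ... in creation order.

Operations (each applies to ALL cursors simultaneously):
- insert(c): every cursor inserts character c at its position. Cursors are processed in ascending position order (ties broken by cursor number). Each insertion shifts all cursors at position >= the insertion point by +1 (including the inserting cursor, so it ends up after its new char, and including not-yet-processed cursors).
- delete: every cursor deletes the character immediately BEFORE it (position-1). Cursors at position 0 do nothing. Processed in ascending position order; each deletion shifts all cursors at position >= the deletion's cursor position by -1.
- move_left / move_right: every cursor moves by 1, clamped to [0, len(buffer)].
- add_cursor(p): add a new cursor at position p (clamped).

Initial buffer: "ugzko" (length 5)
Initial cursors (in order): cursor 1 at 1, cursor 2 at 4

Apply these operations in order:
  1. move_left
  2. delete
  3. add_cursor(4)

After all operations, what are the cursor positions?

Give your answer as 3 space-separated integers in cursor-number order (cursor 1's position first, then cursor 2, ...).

Answer: 0 2 4

Derivation:
After op 1 (move_left): buffer="ugzko" (len 5), cursors c1@0 c2@3, authorship .....
After op 2 (delete): buffer="ugko" (len 4), cursors c1@0 c2@2, authorship ....
After op 3 (add_cursor(4)): buffer="ugko" (len 4), cursors c1@0 c2@2 c3@4, authorship ....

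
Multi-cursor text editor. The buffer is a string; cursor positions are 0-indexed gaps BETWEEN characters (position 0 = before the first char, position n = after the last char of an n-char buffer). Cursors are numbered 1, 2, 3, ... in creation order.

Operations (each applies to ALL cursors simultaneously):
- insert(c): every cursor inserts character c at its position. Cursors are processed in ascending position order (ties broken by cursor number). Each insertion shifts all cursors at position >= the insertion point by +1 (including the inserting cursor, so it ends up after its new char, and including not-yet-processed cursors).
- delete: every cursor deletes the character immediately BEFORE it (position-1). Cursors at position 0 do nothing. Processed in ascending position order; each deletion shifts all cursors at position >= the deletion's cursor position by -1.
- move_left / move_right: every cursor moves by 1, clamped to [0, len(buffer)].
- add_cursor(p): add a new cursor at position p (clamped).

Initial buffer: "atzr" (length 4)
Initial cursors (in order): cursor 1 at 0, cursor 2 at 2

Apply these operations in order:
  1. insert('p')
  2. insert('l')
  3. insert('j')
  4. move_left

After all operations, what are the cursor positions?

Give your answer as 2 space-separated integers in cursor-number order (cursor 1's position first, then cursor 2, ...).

Answer: 2 7

Derivation:
After op 1 (insert('p')): buffer="patpzr" (len 6), cursors c1@1 c2@4, authorship 1..2..
After op 2 (insert('l')): buffer="platplzr" (len 8), cursors c1@2 c2@6, authorship 11..22..
After op 3 (insert('j')): buffer="pljatpljzr" (len 10), cursors c1@3 c2@8, authorship 111..222..
After op 4 (move_left): buffer="pljatpljzr" (len 10), cursors c1@2 c2@7, authorship 111..222..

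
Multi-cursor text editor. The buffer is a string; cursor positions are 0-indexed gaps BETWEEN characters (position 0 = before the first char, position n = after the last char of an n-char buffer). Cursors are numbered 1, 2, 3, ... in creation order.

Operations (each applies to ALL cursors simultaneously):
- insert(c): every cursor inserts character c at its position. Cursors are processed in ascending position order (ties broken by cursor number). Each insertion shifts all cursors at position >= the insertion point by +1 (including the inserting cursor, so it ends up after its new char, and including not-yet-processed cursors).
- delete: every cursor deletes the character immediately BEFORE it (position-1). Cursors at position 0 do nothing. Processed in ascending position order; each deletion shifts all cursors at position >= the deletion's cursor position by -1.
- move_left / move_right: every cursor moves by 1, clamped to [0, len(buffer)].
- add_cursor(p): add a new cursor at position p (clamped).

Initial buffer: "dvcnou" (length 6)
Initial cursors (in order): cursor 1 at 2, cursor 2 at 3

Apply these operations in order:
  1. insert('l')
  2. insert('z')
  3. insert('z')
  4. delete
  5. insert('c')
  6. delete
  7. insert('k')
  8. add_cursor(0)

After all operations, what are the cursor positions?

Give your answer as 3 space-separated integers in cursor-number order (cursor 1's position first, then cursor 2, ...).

After op 1 (insert('l')): buffer="dvlclnou" (len 8), cursors c1@3 c2@5, authorship ..1.2...
After op 2 (insert('z')): buffer="dvlzclznou" (len 10), cursors c1@4 c2@7, authorship ..11.22...
After op 3 (insert('z')): buffer="dvlzzclzznou" (len 12), cursors c1@5 c2@9, authorship ..111.222...
After op 4 (delete): buffer="dvlzclznou" (len 10), cursors c1@4 c2@7, authorship ..11.22...
After op 5 (insert('c')): buffer="dvlzcclzcnou" (len 12), cursors c1@5 c2@9, authorship ..111.222...
After op 6 (delete): buffer="dvlzclznou" (len 10), cursors c1@4 c2@7, authorship ..11.22...
After op 7 (insert('k')): buffer="dvlzkclzknou" (len 12), cursors c1@5 c2@9, authorship ..111.222...
After op 8 (add_cursor(0)): buffer="dvlzkclzknou" (len 12), cursors c3@0 c1@5 c2@9, authorship ..111.222...

Answer: 5 9 0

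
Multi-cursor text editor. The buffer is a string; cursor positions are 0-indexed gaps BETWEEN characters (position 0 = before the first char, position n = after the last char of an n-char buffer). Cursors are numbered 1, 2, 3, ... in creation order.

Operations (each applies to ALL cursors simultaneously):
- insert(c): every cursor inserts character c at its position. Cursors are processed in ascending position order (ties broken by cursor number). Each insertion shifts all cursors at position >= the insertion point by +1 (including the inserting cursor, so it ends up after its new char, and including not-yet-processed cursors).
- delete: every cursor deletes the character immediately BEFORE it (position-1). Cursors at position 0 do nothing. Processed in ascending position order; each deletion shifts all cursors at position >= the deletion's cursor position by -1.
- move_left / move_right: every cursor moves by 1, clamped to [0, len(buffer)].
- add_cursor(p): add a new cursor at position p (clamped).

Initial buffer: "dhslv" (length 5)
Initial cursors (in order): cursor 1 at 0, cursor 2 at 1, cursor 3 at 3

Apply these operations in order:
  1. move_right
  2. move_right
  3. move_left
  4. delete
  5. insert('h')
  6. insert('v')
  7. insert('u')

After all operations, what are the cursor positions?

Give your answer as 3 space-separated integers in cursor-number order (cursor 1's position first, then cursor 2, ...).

Answer: 6 6 10

Derivation:
After op 1 (move_right): buffer="dhslv" (len 5), cursors c1@1 c2@2 c3@4, authorship .....
After op 2 (move_right): buffer="dhslv" (len 5), cursors c1@2 c2@3 c3@5, authorship .....
After op 3 (move_left): buffer="dhslv" (len 5), cursors c1@1 c2@2 c3@4, authorship .....
After op 4 (delete): buffer="sv" (len 2), cursors c1@0 c2@0 c3@1, authorship ..
After op 5 (insert('h')): buffer="hhshv" (len 5), cursors c1@2 c2@2 c3@4, authorship 12.3.
After op 6 (insert('v')): buffer="hhvvshvv" (len 8), cursors c1@4 c2@4 c3@7, authorship 1212.33.
After op 7 (insert('u')): buffer="hhvvuushvuv" (len 11), cursors c1@6 c2@6 c3@10, authorship 121212.333.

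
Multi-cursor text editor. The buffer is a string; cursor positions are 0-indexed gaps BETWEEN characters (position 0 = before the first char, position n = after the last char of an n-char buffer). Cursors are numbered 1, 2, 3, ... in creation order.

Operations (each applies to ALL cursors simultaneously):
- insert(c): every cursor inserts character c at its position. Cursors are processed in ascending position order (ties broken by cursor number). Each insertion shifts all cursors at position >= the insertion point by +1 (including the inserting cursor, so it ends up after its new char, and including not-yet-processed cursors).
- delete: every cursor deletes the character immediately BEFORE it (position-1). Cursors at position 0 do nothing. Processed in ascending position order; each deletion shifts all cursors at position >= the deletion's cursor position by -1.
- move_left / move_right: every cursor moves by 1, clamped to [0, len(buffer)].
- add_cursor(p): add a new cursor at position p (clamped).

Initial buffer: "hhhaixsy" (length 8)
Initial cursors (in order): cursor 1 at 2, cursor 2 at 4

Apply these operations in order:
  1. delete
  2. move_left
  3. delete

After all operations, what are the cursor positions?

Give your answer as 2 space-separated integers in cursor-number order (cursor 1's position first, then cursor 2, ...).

Answer: 0 0

Derivation:
After op 1 (delete): buffer="hhixsy" (len 6), cursors c1@1 c2@2, authorship ......
After op 2 (move_left): buffer="hhixsy" (len 6), cursors c1@0 c2@1, authorship ......
After op 3 (delete): buffer="hixsy" (len 5), cursors c1@0 c2@0, authorship .....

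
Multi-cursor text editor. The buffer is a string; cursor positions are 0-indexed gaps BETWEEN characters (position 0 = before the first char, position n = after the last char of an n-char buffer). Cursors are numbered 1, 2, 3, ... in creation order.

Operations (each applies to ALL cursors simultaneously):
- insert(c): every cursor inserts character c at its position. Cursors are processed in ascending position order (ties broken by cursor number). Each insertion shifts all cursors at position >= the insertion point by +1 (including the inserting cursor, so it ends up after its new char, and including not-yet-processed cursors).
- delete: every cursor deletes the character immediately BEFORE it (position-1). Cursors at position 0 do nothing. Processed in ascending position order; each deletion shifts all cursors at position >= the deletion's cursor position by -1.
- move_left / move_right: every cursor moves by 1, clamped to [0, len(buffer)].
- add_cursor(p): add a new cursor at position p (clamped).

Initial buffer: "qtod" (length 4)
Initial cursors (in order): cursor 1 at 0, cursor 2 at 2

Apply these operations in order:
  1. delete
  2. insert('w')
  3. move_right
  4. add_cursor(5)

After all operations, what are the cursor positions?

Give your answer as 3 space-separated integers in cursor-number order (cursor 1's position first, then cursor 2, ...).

After op 1 (delete): buffer="qod" (len 3), cursors c1@0 c2@1, authorship ...
After op 2 (insert('w')): buffer="wqwod" (len 5), cursors c1@1 c2@3, authorship 1.2..
After op 3 (move_right): buffer="wqwod" (len 5), cursors c1@2 c2@4, authorship 1.2..
After op 4 (add_cursor(5)): buffer="wqwod" (len 5), cursors c1@2 c2@4 c3@5, authorship 1.2..

Answer: 2 4 5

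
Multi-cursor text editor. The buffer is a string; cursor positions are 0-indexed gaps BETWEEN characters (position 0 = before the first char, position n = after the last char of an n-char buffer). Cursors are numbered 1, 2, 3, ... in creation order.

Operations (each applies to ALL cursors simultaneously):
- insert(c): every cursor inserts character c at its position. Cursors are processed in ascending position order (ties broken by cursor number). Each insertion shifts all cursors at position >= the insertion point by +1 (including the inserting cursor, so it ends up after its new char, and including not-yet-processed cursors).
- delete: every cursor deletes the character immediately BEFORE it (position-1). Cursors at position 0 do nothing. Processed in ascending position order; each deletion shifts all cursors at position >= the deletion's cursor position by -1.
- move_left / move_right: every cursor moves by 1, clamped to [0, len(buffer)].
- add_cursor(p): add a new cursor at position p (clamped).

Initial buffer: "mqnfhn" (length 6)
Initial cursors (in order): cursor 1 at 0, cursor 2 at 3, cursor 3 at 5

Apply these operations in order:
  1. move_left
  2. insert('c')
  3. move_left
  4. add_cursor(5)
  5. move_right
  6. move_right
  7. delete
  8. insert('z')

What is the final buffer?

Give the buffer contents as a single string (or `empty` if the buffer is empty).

After op 1 (move_left): buffer="mqnfhn" (len 6), cursors c1@0 c2@2 c3@4, authorship ......
After op 2 (insert('c')): buffer="cmqcnfchn" (len 9), cursors c1@1 c2@4 c3@7, authorship 1..2..3..
After op 3 (move_left): buffer="cmqcnfchn" (len 9), cursors c1@0 c2@3 c3@6, authorship 1..2..3..
After op 4 (add_cursor(5)): buffer="cmqcnfchn" (len 9), cursors c1@0 c2@3 c4@5 c3@6, authorship 1..2..3..
After op 5 (move_right): buffer="cmqcnfchn" (len 9), cursors c1@1 c2@4 c4@6 c3@7, authorship 1..2..3..
After op 6 (move_right): buffer="cmqcnfchn" (len 9), cursors c1@2 c2@5 c4@7 c3@8, authorship 1..2..3..
After op 7 (delete): buffer="cqcfn" (len 5), cursors c1@1 c2@3 c3@4 c4@4, authorship 1.2..
After op 8 (insert('z')): buffer="czqczfzzn" (len 9), cursors c1@2 c2@5 c3@8 c4@8, authorship 11.22.34.

Answer: czqczfzzn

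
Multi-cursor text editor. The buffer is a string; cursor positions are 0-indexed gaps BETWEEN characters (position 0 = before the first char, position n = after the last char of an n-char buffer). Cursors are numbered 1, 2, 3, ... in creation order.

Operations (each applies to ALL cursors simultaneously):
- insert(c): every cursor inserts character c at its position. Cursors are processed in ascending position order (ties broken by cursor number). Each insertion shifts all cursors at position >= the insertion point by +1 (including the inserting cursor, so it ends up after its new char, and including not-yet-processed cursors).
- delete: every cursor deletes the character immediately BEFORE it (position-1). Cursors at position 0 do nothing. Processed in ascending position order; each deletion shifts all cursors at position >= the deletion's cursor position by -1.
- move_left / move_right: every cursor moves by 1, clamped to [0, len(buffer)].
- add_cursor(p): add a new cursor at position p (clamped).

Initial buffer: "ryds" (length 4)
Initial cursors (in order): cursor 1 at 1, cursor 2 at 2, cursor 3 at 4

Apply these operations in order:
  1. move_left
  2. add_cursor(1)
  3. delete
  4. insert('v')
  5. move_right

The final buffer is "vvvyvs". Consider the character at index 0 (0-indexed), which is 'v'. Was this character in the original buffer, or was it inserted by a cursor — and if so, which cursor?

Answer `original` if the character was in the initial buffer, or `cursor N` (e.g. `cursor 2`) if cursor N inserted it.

After op 1 (move_left): buffer="ryds" (len 4), cursors c1@0 c2@1 c3@3, authorship ....
After op 2 (add_cursor(1)): buffer="ryds" (len 4), cursors c1@0 c2@1 c4@1 c3@3, authorship ....
After op 3 (delete): buffer="ys" (len 2), cursors c1@0 c2@0 c4@0 c3@1, authorship ..
After op 4 (insert('v')): buffer="vvvyvs" (len 6), cursors c1@3 c2@3 c4@3 c3@5, authorship 124.3.
After op 5 (move_right): buffer="vvvyvs" (len 6), cursors c1@4 c2@4 c4@4 c3@6, authorship 124.3.
Authorship (.=original, N=cursor N): 1 2 4 . 3 .
Index 0: author = 1

Answer: cursor 1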